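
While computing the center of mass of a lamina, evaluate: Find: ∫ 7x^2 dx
Using power rule: ∫ 7x^2 dx = 7/3 x^3 + C = (7/3)x^3 + C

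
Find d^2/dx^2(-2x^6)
Apply power rule 2 times:
d^1: -12x^5
d^2: -60x^4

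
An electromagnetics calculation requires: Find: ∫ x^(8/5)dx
Power rule: ∫ x^(8/5) dx = x^(13/5)/(13/5) + C

Answer: (5/13)·x^(13/5) + C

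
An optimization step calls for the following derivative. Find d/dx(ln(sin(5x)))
Chain rule: d/dx[ln(u)]=u'/u where u=sin(5x)
u'=5cos(5x)

Answer: (5cos(5x))/(sin(5x))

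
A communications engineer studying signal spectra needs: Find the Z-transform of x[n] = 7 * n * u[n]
Z{n * u[n]} = z/(z-1)^2
By linearity: Z{7 * n * u[n]} = 7z/(z-1)^2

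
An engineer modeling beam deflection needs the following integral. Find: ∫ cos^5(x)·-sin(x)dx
Let u=cos(x), du=-sin(x) dx
∫ u^5 du=u^6/6+C

Answer: cos^6(x)/6+C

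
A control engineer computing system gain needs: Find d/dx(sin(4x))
Chain rule: d/dx[sin(u)] = cos(u)·u' where u = 4x
u' = 4

Answer: 4·cos(4x)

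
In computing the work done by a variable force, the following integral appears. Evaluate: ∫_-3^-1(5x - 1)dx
Step 1: Find antiderivative F(x)=(5/2)x^2 - x
Step 2: F(-1) - F(-3)=7/2 - (51/2)=-22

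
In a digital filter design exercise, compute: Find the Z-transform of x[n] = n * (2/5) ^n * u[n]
Using the property Z{n * a^n * u[n]} = az/(z-a)^2
With a = 2/5: X(z) = (2/5)z/(z - 2/5)^2, |z| > 2/5

Answer: (2/5)z/(z - 2/5)^2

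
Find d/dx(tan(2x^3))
Chain rule: d/dx[tan(u)]=sec²(u)·u' where u=2x^3
u'=6x^2

Answer: 6x^2·sec²(2x^3)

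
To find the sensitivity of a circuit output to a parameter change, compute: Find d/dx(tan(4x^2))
Chain rule: d/dx[tan(u)]=sec²(u)·u' where u=4x^2
u'=8x

Answer: 8x·sec²(4x^2)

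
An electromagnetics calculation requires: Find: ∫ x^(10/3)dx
Power rule: ∫ x^(10/3) dx=x^(13/3)/(13/3) + C

Answer: (3/13)·x^(13/3) + C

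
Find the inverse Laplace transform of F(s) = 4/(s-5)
L^(-1){4/(s-a)} = c·e^(at)
Here a = 5, c = 4

Answer: 4e^(5t)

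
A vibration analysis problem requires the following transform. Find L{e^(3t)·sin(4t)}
First shifting: L{e^(at)f(t)}=F(s-a)
L{sin(4t)}=4/(s²+16)
Shift: 4/((s-3)²+16)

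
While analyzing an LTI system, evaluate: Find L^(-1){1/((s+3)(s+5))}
Partial fractions: 1/((s + 3)(s + 5)) = A/(s + 3) + B/(s + 5)
Cover-up: A = 1/(s + 5)|_{s = -3} = 1/2; B = 1/(s + 3)|_{s = -5} = -1/2
L^(-1) = (1/2)e^(-3t) - (1/2)e^(-5t)

Answer: (1/2)(e^(-3t) - e^(-5t))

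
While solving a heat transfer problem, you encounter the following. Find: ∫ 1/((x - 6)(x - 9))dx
Partial fractions: 1/((x-6)(x-9))=A/(x-6) + B/(x-9)
A=-1/3, B=1/3
∫ [-1/3· 1/(x-6) + 1/3· 1/(x-9)] dx
=(1/3)[ln|x-9| - ln|x-6|] + C

Answer: (1/3)·ln|(x-9)/(x-6)| + C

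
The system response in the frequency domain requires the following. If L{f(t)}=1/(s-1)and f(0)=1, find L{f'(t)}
L{f'(t)} = s·F(s) - f(0) = s/(s-1) - 1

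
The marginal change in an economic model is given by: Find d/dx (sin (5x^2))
Chain rule: d/dx[sin(u)]=cos(u)·u' where u=5x^2
u'=10x

Answer: 10x·cos(5x^2)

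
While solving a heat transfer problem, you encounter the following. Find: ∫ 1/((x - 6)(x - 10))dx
Partial fractions: 1/((x-6)(x-10))=A/(x-6) + B/(x-10)
A=-1/4, B=1/4
∫ [-1/4· 1/(x-6) + 1/4· 1/(x-10)] dx
=(1/4)[ln|x-10| - ln|x-6|] + C

Answer: (1/4)·ln|(x-10)/(x-6)| + C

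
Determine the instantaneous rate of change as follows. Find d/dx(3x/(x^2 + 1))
Quotient rule: (f/g)' = (f'g - fg')/g²
f = 3x, f' = 3
g = x^2 + 1, g' = 2x

Answer: (3·(x^2 + 1) - 6x^2)/(x^2 + 1)²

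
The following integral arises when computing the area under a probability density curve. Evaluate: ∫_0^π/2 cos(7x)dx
Antiderivative: sin(7x)/7
Evaluate at bounds: [sin(7·π/2)/7] - [sin(7·0)/7]
= ((-1) - (0))/7 = -1/7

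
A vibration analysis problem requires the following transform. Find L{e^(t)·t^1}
First shifting: L{e^(at)f(t)} = F(s-a)
L{t^1} = 1/s^2
Shift s → s-1: 1/(s-1)^2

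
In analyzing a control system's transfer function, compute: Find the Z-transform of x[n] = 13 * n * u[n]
Z{n*u[n]} = z/(z-1)^2
By linearity: Z{13*n*u[n]} = 13z/(z-1)^2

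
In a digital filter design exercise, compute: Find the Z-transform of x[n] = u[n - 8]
Using the time-shift property: Z{u[n-8]} = z^(-8) * z/(z-1)
= z^(-7)/(z-1)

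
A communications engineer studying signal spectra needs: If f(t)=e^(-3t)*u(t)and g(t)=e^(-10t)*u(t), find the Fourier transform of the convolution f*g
By the convolution theorem: F{f * g}=F(omega) * G(omega)
F(omega)=1/(3+j * omega), G(omega)=1/(10+j * omega)
F{f * g}=1/((3+j * omega)(10+j * omega))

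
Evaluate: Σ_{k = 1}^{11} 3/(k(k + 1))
Partial fractions: 3/(k(k + 1)) = 3/k - 3/(k + 1)
Telescoping sum: 3(1 - 1/12) = 3·11/12

Answer: 11/4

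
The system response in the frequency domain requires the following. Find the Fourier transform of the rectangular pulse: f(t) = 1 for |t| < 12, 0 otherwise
F(omega) = integral from -12 to 12 of e^(-j * omega * t) dt
= 2 * sin(12 * omega)/omega = 24 * sinc(12 * omega/pi)

Answer: 2 * sin(12 * omega)/omega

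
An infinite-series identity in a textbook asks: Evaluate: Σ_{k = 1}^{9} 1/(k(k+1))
Partial fractions: 1/(k(k+1))=1/k - 1/(k+1)
Telescoping sum: 1(1-1/10)=1·9/10

Answer: 9/10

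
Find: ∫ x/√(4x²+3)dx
Let u = 4x² + 3, du = 8x dx
∫ (1/8)·u^(-1/2) du = √u/4 + C

Answer: √(4x² + 3)/4 + C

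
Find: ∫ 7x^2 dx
Using power rule: ∫ 7x^2 dx = 7/3 x^3 + C = (7/3)x^3 + C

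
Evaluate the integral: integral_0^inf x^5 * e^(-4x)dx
This is a Gamma integral. Substitute u=4x (du=4 dx):
integral_0^inf x^5 * e^(-4x) dx=(1/4^6) integral_0^inf u^5 * e^(-u) du
=Gamma(6)/4^6=5!/4^6=120/4096

Answer: 15/512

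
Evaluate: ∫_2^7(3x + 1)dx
Step 1: Find antiderivative F(x)=(3/2)x^2+x
Step 2: F(7) - F(2)=161/2 - (8)=145/2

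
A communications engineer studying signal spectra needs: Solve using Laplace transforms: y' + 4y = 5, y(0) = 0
Take L of both sides: sY(s) - 0 + 4Y(s) = 5/s
Y(s)(s + 4) = 5/s + 0
Y(s) = 5/(s(s + 4)) + 0/(s + 4)
Partial fractions: 5/(s(s + 4)) = (5/4)/s - (5/4)/(s + 4)
So Y(s) = (5/4)/s - (5/4)/(s + 4)
Inverse transform (L^(-1){1/s} = 1, L^(-1){1/(s + 4)} = e^(-4t)):

Answer: y(t) = 5/4 - (5/4)·e^(-4t)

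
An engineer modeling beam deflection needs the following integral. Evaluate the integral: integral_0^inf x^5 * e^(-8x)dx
This is a Gamma integral. Substitute u = 8x (du = 8 dx):
integral_0^inf x^5*e^(-8x) dx = (1/8^6) integral_0^inf u^5*e^(-u) du
= Gamma(6)/8^6 = 5!/8^6 = 120/262144

Answer: 15/32768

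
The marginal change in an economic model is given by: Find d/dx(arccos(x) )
d/dx[arccos(u)]=-u'/√(1-u²), u=x, u'=1

Answer: -1/√(1-x²)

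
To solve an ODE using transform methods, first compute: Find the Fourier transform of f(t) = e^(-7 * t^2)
The Fourier transform of a Gaussian e^(-a*t^2) is sqrt(pi/a)*e^(-omega^2/(4a)).
With a=7: F(omega)=sqrt(pi/7)*e^(-omega^2/28)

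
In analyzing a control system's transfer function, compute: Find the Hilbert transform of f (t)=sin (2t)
The Hilbert transform shifts each frequency component by -pi/2.
H{sin(wt)}=-cos(wt)
With w=2: H{sin(2t)}=-cos(2t)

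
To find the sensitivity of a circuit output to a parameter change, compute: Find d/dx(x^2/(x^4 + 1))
Quotient rule: (f/g)'=(f'g - fg')/g²
f=x^2, f'=2x
g=x^4 + 1, g'=4x^3

Answer: (2x·(x^4 + 1) - 4x^5)/(x^4 + 1)²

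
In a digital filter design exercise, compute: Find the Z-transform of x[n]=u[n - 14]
Using the time-shift property: Z{u[n-14]}=z^(-14) * z/(z-1)
=z^(-13)/(z-1)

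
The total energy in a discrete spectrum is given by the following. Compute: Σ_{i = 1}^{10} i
Using formula: Σ i^1=n(n+1)/2=10·11/2=55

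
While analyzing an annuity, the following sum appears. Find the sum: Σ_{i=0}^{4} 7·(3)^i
Geometric series: S=a(1 - r^n)/(1 - r)
a=7, r=3, n=5
S=7(1-243)/-2=847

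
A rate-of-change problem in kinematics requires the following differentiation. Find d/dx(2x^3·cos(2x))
Product rule: (fg)'=f'g+fg'
f=2x^3, f'=6x^2
g=cos(2x), g'=-2·sin(2x)

Answer: 6x^2·cos(2x)-4x^3·sin(2x)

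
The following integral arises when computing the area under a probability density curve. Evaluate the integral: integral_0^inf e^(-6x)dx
integral_0^inf e^(-6x) dx = [-1/6 * e^(-6x)]_0^inf
= 0 - (-1/6) = 1/6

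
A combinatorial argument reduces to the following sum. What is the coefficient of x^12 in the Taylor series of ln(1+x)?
ln(1 + x)=Σ (-1)^(n + 1) x^n/n
Coefficient of x^12=(-1)^13/12=-1/12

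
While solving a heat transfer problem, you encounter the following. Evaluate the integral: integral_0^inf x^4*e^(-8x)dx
This is a Gamma integral. Substitute u=8x (du=8 dx):
integral_0^inf x^4*e^(-8x) dx=(1/8^5) integral_0^inf u^4*e^(-u) du
=Gamma(5)/8^5=4!/8^5=24/32768

Answer: 3/4096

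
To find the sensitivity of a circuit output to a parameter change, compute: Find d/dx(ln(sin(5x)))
Chain rule: d/dx[ln(u)]=u'/u where u=sin(5x)
u'=5cos(5x)

Answer: (5cos(5x))/(sin(5x))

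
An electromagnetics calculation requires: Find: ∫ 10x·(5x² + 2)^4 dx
Let u = 5x² + 2, du = 10x dx
∫ u^4 du = u^5/5 + C

Answer: (5x² + 2)^5/5 + C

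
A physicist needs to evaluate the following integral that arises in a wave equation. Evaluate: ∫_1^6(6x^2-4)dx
Step 1: Find antiderivative F(x) = 2x^3 - 4x
Step 2: F(6) - F(1) = 408 - (-2) = 410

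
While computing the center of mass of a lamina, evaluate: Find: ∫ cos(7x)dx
Using substitution u=7x: ∫ cos(u) du/7=sin(u)/7 + C

Answer: (1/7)sin(7x) + C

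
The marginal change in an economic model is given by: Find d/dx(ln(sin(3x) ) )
Chain rule: d/dx[ln(u)]=u'/u where u=sin(3x)
u'=3cos(3x)

Answer: (3cos(3x))/(sin(3x))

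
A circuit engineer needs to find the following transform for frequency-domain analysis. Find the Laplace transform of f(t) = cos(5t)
L{cos(wt)}=s/(s²+w²)
L{cos(5t)}=s/(s²+25)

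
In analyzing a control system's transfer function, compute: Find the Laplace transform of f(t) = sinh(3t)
L{sinh(at)}=a/(s²-a²)
L{sinh(3t)}=3/(s²-9)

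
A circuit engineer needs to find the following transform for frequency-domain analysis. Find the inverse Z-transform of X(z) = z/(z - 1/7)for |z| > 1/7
Standard pair: z/(z-a) <-> a^n * u[n] for causal signals
With a = 1/7: x[n] = (1/7)^n * u[n]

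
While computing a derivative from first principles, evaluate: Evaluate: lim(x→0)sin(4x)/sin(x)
sin(u) ≈ u for small u:
sin(4x)/sin(x) ≈ 4x/(x) = 4/1

Answer: 4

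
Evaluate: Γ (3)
Γ(n)=(n-1)! for positive integers
Γ(3)=2!=2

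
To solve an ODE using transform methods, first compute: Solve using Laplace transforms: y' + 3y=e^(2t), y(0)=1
Take L: sY - 1 + 3Y = 1/(s-2)
Y(s + 3) = 1/(s-2) + 1
Y = 1/((s-2)(s + 3)) + 1/(s + 3)
Partial fractions: 1/((s-2)(s + 3)) = (1/5)/(s-2) - (1/5)/(s + 3)
So Y = (1/5)/(s-2) + (4/5)/(s + 3)
Inverse Laplace transform (L^(-1){1/(s-2)} = e^(2t), L^(-1){1/(s + 3)} = e^(-3t)):

Answer: y(t) = (1/5)·e^(2t) + (4/5)·e^(-3t)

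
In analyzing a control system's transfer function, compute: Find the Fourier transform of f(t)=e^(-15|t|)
Using the standard pair: F{e^(-a|t|)} = 2a/(a^2 + omega^2)
With a = 15: F(omega) = 30/(225 + omega^2)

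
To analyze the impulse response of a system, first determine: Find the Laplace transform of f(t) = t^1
L{t^n} = n!/s^(n+1)
L{t^1} = 1!/s^2 = 1/s^2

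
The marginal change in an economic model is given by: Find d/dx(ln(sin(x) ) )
Chain rule: d/dx[ln(u)]=u'/u where u=sin(x)
u'=cos(x)

Answer: (cos(x))/(sin(x))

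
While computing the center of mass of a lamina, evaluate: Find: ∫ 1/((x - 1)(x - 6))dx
Partial fractions: 1/((x-1)(x-6)) = A/(x-1) + B/(x-6)
A = -1/5, B = 1/5
∫ [-1/5· 1/(x-1) + 1/5· 1/(x-6)] dx
= (1/5)[ln|x-6| - ln|x-1|] + C

Answer: (1/5)·ln|(x-6)/(x-1)| + C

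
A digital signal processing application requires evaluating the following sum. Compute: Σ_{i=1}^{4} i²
Using formula: Σ i^2 = n(n + 1)(2n + 1)/6 = 4·5·9/6 = 30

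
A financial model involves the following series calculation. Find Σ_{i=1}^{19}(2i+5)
=2·Σ i+5·19=2·190+95=475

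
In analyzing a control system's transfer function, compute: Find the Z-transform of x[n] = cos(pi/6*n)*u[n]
Z{cos(w0*n)*u[n]} = z(z - cos(w0))/(z^2-2z*cos(w0)+1)
With w0 = pi/6: X(z) = z(z - cos(pi/6))/(z^2-2z*cos(pi/6)+1)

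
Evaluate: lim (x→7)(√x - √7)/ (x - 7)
Multiply by conjugate (√x+√7)/(√x+√7):
= (x - 7)/((x - 7)(√x+√7)) = 1/(√x+√7)
As x → 7: 1/(2√7)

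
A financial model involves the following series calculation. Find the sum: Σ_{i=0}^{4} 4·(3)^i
Geometric series: S=a(1 - r^n)/(1 - r)
a=4, r=3, n=5
S=4(1 - 243)/-2=484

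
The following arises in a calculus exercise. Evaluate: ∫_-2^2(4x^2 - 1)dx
Step 1: Find antiderivative F(x)=(4/3)x^3 - x
Step 2: F(2) - F(-2)=26/3 - (-26/3)=52/3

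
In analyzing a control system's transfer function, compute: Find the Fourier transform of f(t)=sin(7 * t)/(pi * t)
sin(W*t)/(pi*t) = (W/pi)*sinc(W*t/pi) is the impulse response of the ideal low-pass filter with cutoff W (here W = 7).
Its Fourier transform is a rectangular function:
F(omega) = 1 for |omega| < 7, 0 otherwise

Answer: rect(omega/14) [i.e., 1 for |omega| < 7, 0 otherwise]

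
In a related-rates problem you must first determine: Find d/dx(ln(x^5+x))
Chain rule: d/dx[ln(u)]=u'/u where u=x^5+x
u'=5x^4+1

Answer: (5x^4+1)/(x^5+x)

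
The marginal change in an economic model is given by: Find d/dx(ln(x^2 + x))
Chain rule: d/dx[ln(u)]=u'/u where u=x^2 + x
u'=2x + 1

Answer: (2x + 1)/(x^2 + x)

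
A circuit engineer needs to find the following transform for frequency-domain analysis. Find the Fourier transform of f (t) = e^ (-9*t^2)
The Fourier transform of a Gaussian e^(-a*t^2) is sqrt(pi/a)*e^(-omega^2/(4a)).
With a=9: F(omega)=sqrt(pi)/3*e^(-omega^2/36)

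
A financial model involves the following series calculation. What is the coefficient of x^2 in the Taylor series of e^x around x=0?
Taylor series of e^x=Σ x^n/n!
Coefficient of x^2=1/2!=1/2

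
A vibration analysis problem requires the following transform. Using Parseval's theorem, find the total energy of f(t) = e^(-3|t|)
Parseval's theorem: E = integral |f(t)|^2 dt = (1/2pi) integral |F(omega)|^2 domega
E = integral_{-inf}^{inf} e^(-6|t|) dt = 2*integral_0^inf e^(-6t) dt = 2/(2*3) = 1/3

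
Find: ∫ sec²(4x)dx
Since d/dx[tan(4x)]=4sec²(4x), integral=tan(4x)/4 + C

Answer: (1/4)tan(4x) + C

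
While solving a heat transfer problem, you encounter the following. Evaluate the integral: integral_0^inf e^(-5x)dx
integral_0^inf e^(-5x) dx = [-1/5*e^(-5x)]_0^inf
= 0 - (-1/5) = 1/5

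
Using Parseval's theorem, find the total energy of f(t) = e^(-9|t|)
Parseval's theorem: E = integral |f(t)|^2 dt = (1/2pi) integral |F(omega)|^2 domega
E = integral_{-inf}^{inf} e^(-18|t|) dt = 2 * integral_0^inf e^(-18t) dt = 2/(2 * 9) = 1/9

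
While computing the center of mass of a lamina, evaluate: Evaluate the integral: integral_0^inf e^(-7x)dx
integral_0^inf e^(-7x) dx = [-1/7 * e^(-7x)]_0^inf
= 0 - (-1/7) = 1/7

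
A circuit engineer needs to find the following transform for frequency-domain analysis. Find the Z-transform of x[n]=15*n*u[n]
Z{n*u[n]}=z/(z-1)^2
By linearity: Z{15*n*u[n]}=15z/(z-1)^2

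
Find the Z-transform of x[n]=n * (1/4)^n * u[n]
Using the property Z{n*a^n*u[n]} = az/(z-a)^2
With a = 1/4: X(z) = (1/4)z/(z - 1/4)^2, |z| > 1/4

Answer: (1/4)z/(z - 1/4)^2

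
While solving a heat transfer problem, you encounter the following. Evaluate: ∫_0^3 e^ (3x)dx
Antiderivative: (1/3)e^(3x)
Evaluate: (1/3)(e^9-1)

Answer: (e^9-1)/3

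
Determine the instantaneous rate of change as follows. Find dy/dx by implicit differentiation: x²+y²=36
Differentiate both sides: 2x+2y·(dy/dx) = 0
Solve: dy/dx = -2x/(2y) = -x/y

Answer: dy/dx = -x/y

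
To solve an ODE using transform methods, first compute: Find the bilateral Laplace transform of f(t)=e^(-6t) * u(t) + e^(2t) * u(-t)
For e^(-6t) * u(t): L=1/(s + 6), Re(s) > -6
For e^(2t) * u(-t): L=-1/(s-2), Re(s) < 2
Combined: F(s)=1/(s + 6) - 1/(s-2), -6 < Re(s) < 2

Answer: 1/(s + 6) - 1/(s-2), ROC: -6 < Re(s) < 2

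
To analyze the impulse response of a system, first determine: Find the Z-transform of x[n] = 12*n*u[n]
Z{n * u[n]}=z/(z-1)^2
By linearity: Z{12 * n * u[n]}=12z/(z-1)^2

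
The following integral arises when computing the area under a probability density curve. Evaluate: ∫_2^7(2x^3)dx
Step 1: Find antiderivative F(x)=(1/2)x^4
Step 2: F(7) - F(2)=2401/2 - (8)=2385/2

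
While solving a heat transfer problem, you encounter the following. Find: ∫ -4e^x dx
Since d/dx[e^x] = +e^x, we get -4e^x+C

Answer: -4e^x+C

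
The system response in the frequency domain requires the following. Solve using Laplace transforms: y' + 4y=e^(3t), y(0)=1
Take L: sY - 1 + 4Y = 1/(s-3)
Y(s + 4) = 1/(s-3) + 1
Y = 1/((s-3)(s + 4)) + 1/(s + 4)
Partial fractions: 1/((s-3)(s + 4)) = (1/7)/(s-3) - (1/7)/(s + 4)
So Y = (1/7)/(s-3) + (6/7)/(s + 4)
Inverse Laplace transform (L^(-1){1/(s-3)} = e^(3t), L^(-1){1/(s + 4)} = e^(-4t)):

Answer: y(t) = (1/7)·e^(3t) + (6/7)·e^(-4t)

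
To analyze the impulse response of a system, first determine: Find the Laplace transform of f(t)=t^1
L{t^n}=n!/s^(n+1)
L{t^1}=1!/s^2=1/s^2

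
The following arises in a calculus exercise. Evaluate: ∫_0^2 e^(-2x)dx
Antiderivative: (1/(-2))e^(-2x)
Evaluate: (1/(-2))(e^-4 - 1)

Answer: (e^-4 - 1)/(-2)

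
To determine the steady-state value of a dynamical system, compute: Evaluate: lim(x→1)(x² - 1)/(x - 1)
Factor: (x² - 1)=(x-1)(x + 1)
Cancel (x-1): lim(x→1) (x + 1)=2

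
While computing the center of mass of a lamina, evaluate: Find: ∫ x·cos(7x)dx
By parts: u = x, dv = cos(7x) dx
du = dx, v = sin(7x)/7
= x·sin(7x)/7+cos(7x)/7²+C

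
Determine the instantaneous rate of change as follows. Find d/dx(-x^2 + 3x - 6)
Power rule: d/dx(ax^n) = n·a·x^(n-1)
Term by term: -2·x+3

Answer: -2x+3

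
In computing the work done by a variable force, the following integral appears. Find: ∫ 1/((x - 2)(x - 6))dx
Partial fractions: 1/((x-2)(x-6)) = A/(x-2) + B/(x-6)
A = -1/4, B = 1/4
∫ [-1/4· 1/(x-2) + 1/4· 1/(x-6)] dx
= (1/4)[ln|x-6| - ln|x-2|] + C

Answer: (1/4)·ln|(x-6)/(x-2)| + C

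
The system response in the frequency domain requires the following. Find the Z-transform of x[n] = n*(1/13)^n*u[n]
Using the property Z{n * a^n * u[n]} = az/(z-a)^2
With a = 1/13: X(z) = (1/13)z/(z - 1/13)^2, |z| > 1/13

Answer: (1/13)z/(z - 1/13)^2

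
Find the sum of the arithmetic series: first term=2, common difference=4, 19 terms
Last term: a_n=2+(19-1)·4=74
Sum=n(a_1+a_n)/2=19(2+74)/2=722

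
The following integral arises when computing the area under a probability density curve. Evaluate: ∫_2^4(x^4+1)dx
Step 1: Find antiderivative F(x)=(1/5)x^5+x
Step 2: F(4) - F(2)=1044/5 - (42/5)=1002/5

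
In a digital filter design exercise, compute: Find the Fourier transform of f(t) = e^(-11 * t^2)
The Fourier transform of a Gaussian e^(-a*t^2) is sqrt(pi/a)*e^(-omega^2/(4a)).
With a=11: F(omega)=sqrt(pi/11)*e^(-omega^2/44)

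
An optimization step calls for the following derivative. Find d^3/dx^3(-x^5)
Apply power rule 3 times:
d^1: -5x^4
d^2: -20x^3
d^3: -60x^2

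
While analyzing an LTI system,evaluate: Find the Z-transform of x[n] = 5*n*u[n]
Z{n*u[n]}=z/(z-1)^2
By linearity: Z{5*n*u[n]}=5z/(z-1)^2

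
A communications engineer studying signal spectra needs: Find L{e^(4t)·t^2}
First shifting: L{e^(at)f(t)}=F(s-a)
L{t^2}=2/s^3
Shift s → s-4: 2/(s-4)^3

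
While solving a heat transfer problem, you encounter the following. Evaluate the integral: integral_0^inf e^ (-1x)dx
integral_0^inf e^(-1x) dx = [-1/1*e^(-1x)]_0^inf
= 0 - (-1/1) = 1/1

Answer: 1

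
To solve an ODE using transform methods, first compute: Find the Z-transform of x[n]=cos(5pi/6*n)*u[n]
Z{cos(w0 * n) * u[n]}=z(z - cos(w0))/(z^2 - 2z * cos(w0) + 1)
With w0=5pi/6: X(z)=z(z - cos(5pi/6))/(z^2 - 2z * cos(5pi/6) + 1)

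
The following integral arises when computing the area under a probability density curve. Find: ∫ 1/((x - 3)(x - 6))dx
Partial fractions: 1/((x-3)(x-6)) = A/(x-3)+B/(x-6)
A = -1/3, B = 1/3
∫ [-1/3· 1/(x-3)+1/3· 1/(x-6)] dx
= (1/3)[ln|x-6| - ln|x-3|]+C

Answer: (1/3)·ln|(x-6)/(x-3)|+C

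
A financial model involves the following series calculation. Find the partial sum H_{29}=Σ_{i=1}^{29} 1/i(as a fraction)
H_29 = 1+1/2+1/3+...+1/29
= 9227046511387/2329089562800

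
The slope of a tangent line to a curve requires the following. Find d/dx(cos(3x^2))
Chain rule: d/dx[cos(u)]=-sin(u)·u' where u=3x^2
u'=6x

Answer: -6x·sin(3x^2)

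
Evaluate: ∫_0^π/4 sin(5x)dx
Antiderivative: -cos(5x)/5
Evaluate at bounds: [-cos(5·π/4)/5] - [-cos(5·0)/5]
= (-(-√2/2)+(1))/5 = 1/5+√2/10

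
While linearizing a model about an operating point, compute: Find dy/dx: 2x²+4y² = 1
Differentiate: 4x+8y·(dy/dx)=0
dy/dx=-4x/(8y)=-(1/2)·(x/y)

Answer: dy/dx=-(1/2)·(x/y)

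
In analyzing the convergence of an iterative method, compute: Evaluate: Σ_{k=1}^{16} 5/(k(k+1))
Partial fractions: 5/(k(k + 1))=5/k - 5/(k + 1)
Telescoping sum: 5(1 - 1/17)=5·16/17

Answer: 80/17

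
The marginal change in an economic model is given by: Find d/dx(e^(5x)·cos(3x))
Product rule: (fg)' = f'g+fg'
f = e^(5x), f' = 5·e^(5x)
g = cos(3x), g' = -3·sin(3x)

Answer: 5·e^(5x)·cos(3x)-3·e^(5x)·sin(3x)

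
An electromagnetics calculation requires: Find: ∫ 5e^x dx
Since d/dx[e^x] = + e^x, we get 5e^x + C

Answer: 5e^x + C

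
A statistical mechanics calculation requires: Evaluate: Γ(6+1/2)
Γ(n + 1/2) = (2n)!√π/(4^n·n!)
= 479001600√π/(4096·720) = (10395/64)·√π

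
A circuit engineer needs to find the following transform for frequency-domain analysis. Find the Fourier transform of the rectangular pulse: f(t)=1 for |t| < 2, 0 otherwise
F(omega) = integral from -2 to 2 of e^(-j*omega*t) dt
= 2*sin(2*omega)/omega = 4*sinc(2*omega/pi)

Answer: 2*sin(2*omega)/omega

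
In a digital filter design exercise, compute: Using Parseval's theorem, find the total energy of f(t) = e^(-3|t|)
Parseval's theorem: E=integral |f(t)|^2 dt=(1/2pi) integral |F(omega)|^2 domega
E=integral_{-inf}^{inf} e^(-6|t|) dt=2*integral_0^inf e^(-6t) dt=2/(2*3)=1/3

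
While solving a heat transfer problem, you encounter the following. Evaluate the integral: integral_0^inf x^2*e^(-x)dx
This is a Gamma integral. Substitute u = 1x:
integral_0^inf x^2 * e^(-x) dx = (1/1^3) integral_0^inf u^2 * e^(-u) du
= Gamma(3)/1^3 = 2!/1^3 = 2/1

Answer: 2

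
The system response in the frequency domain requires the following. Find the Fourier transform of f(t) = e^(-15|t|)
Using the standard pair: F{e^(-a|t|)}=2a/(a^2 + omega^2)
With a=15: F(omega)=30/(225 + omega^2)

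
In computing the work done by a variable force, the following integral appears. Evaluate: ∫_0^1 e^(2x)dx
Antiderivative: (1/2)e^(2x)
Evaluate: (1/2)(e^2 - 1)

Answer: (e^2 - 1)/2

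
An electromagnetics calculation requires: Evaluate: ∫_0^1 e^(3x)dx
Antiderivative: (1/3)e^(3x)
Evaluate: (1/3)(e^3-1)

Answer: (e^3-1)/3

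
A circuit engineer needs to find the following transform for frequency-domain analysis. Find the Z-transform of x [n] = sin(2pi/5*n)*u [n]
Z{sin(w0*n)*u[n]}=z*sin(w0)/(z^2 - 2z*cos(w0) + 1)
With w0=2pi/5: X(z)=z*sin(2pi/5)/(z^2 - 2z*cos(2pi/5) + 1)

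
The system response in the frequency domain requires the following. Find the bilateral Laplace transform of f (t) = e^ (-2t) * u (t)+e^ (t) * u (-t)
For e^(-2t) * u(t): L = 1/(s+2), Re(s) > -2
For e^(t) * u(-t): L = -1/(s-1), Re(s) < 1
Combined: F(s) = 1/(s+2)-1/(s-1), -2 < Re(s) < 1

Answer: 1/(s+2)-1/(s-1), ROC: -2 < Re(s) < 1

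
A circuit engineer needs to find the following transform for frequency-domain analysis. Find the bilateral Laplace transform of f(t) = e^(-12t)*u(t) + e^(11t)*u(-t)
For e^(-12t) * u(t): L=1/(s+12), Re(s) > -12
For e^(11t) * u(-t): L=-1/(s-11), Re(s) < 11
Combined: F(s)=1/(s+12)-1/(s-11), -12 < Re(s) < 11

Answer: 1/(s+12)-1/(s-11), ROC: -12 < Re(s) < 11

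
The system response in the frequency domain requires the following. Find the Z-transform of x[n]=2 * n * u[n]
Z{n * u[n]}=z/(z-1)^2
By linearity: Z{2 * n * u[n]}=2z/(z-1)^2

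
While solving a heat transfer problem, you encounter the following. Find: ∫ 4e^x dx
Since d/dx[e^x]=+ e^x, we get 4e^x + C

Answer: 4e^x + C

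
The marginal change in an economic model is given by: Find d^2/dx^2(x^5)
Apply power rule 2 times:
d^1: 5x^4
d^2: 20x^3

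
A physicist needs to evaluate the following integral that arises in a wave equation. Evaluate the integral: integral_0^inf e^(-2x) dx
integral_0^inf e^(-2x) dx = [-1/2*e^(-2x)]_0^inf
= 0 - (-1/2) = 1/2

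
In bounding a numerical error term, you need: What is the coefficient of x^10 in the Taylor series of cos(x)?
cos(x)=Σ (-1)^k x^(2k)/(2k)!
For x^10: (-1)^5/10!=-1/3628800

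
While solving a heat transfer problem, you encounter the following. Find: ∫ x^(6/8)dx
Power rule: ∫ x^(3/4) dx = x^(7/4)/(7/4) + C

Answer: (4/7)·x^(7/4) + C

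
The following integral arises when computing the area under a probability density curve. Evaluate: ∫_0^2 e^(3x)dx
Antiderivative: (1/3)e^(3x)
Evaluate: (1/3)(e^6-1)

Answer: (e^6-1)/3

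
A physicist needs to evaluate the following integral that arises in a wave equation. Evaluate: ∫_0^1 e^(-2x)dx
Antiderivative: (1/(-2))e^(-2x)
Evaluate: (1/(-2))(e^-2 - 1)

Answer: (e^-2 - 1)/(-2)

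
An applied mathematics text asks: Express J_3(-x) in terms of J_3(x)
For integer n: J_n(-x)=(-1)^n J_n(x)
With n=3: J_3(-x)=(-1)^3 J_3(x)=-J_3(x)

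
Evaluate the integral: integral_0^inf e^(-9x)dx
integral_0^inf e^(-9x) dx=[-1/9*e^(-9x)]_0^inf
=0 - (-1/9)=1/9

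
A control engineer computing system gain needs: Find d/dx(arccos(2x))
d/dx[arccos(u)] = -u'/√(1-u²), u = 2x, u' = 2

Answer: -2/√(1 - 4x²)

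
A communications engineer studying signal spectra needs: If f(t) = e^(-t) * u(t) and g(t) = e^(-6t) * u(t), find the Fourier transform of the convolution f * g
By the convolution theorem: F{f * g}=F(omega) * G(omega)
F(omega)=1/(1+j * omega), G(omega)=1/(6+j * omega)
F{f * g}=1/((1+j * omega)(6+j * omega))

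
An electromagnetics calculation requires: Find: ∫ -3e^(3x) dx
Since d/dx[e^(3x)] = 3e^(3x), we get -1 e^(3x) + C

Answer: -e^(3x) + C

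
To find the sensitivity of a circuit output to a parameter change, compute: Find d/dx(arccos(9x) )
d/dx[arccos(u)] = -u'/√(1-u²), u = 9x, u' = 9

Answer: -9/√(1 - 81x²)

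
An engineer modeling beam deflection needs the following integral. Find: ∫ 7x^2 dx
Using power rule: ∫ 7x^2 dx=7/3 x^3 + C=(7/3)x^3 + C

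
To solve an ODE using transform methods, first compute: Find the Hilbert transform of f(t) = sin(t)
The Hilbert transform shifts each frequency component by -pi/2.
H{sin(wt)}=-cos(wt)
With w=1: H{sin(t)}=-cos(t)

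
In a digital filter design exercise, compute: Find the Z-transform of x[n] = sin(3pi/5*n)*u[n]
Z{sin(w0*n)*u[n]} = z*sin(w0)/(z^2-2z*cos(w0)+1)
With w0 = 3pi/5: X(z) = z*sin(3pi/5)/(z^2-2z*cos(3pi/5)+1)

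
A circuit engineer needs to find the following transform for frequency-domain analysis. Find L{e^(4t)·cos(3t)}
First shifting: L{e^(at)f(t)} = F(s-a)
L{cos(3t)} = s/(s² + 9)
Shift: (s-4)/((s-4)² + 9)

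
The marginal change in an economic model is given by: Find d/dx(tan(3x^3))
Chain rule: d/dx[tan(u)] = sec²(u)·u' where u = 3x^3
u' = 9x^2

Answer: 9x^2·sec²(3x^3)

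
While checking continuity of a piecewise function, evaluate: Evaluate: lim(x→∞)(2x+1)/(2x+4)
Divide numerator and denominator by x:
lim (2 + 1/x)/(2 + 4/x)=1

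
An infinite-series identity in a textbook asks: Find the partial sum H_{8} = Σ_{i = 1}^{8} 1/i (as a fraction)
H_8 = 1 + 1/2 + 1/3 + ... + 1/8
= 761/280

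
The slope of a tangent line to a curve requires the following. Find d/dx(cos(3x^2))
Chain rule: d/dx[cos(u)] = -sin(u)·u' where u = 3x^2
u' = 6x

Answer: -6x·sin(3x^2)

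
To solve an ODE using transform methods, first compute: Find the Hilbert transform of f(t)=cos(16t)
The Hilbert transform shifts each frequency component by -pi/2.
H{cos(wt)} = sin(wt)
With w = 16: H{cos(16t)} = sin(16t)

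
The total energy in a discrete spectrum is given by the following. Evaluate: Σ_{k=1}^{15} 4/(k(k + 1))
Partial fractions: 4/(k(k + 1)) = 4/k - 4/(k + 1)
Telescoping sum: 4(1 - 1/16) = 4·15/16

Answer: 15/4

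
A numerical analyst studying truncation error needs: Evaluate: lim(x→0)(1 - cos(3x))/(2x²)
Using 1-cos(u) ≈ u²/2 for small u:
(1-cos(3x)) ≈ (3x)²/2 = 9x²/2
So limit = 9/(2·2) = 9/4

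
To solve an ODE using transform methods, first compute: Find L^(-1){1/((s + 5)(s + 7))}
Partial fractions: 1/((s+5)(s+7))=A/(s+5)+B/(s+7)
Cover-up: A=1/(s+7)|_{s=-5}=1/2; B=1/(s+5)|_{s=-7}=-1/2
L^(-1)=(1/2)e^(-5t) - (1/2)e^(-7t)

Answer: (1/2)(e^(-5t) - e^(-7t))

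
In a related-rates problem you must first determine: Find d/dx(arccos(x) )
d/dx[arccos(u)]=-u'/√(1-u²), u=x, u'=1

Answer: -1/√(1-x²)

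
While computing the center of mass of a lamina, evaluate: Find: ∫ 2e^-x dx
Since d/dx[e^-x] = - e^-x, we get -2e^-x+C

Answer: -2e^-x+C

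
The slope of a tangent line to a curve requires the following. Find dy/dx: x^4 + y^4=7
Differentiate: 4x^3+4y^3·(dy/dx) = 0
dy/dx = -4x^3/(4y^3)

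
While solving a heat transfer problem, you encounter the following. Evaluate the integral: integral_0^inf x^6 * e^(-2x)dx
This is a Gamma integral. Substitute u=2x (du=2 dx):
integral_0^inf x^6*e^(-2x) dx=(1/2^7) integral_0^inf u^6*e^(-u) du
=Gamma(7)/2^7=6!/2^7=720/128

Answer: 45/8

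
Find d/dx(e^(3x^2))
Chain rule: d/dx[e^u] = e^u · u' where u = 3x^2
u' = 6x

Answer: 6x·e^(3x^2)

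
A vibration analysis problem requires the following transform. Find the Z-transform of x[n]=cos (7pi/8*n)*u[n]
Z{cos(w0 * n) * u[n]}=z(z - cos(w0))/(z^2-2z * cos(w0)+1)
With w0=7pi/8: X(z)=z(z - cos(7pi/8))/(z^2-2z * cos(7pi/8)+1)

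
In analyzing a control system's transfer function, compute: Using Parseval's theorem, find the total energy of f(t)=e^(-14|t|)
Parseval's theorem: E = integral |f(t)|^2 dt = (1/2pi) integral |F(omega)|^2 domega
E = integral_{-inf}^{inf} e^(-28|t|) dt = 2*integral_0^inf e^(-28t) dt = 2/(2*14) = 1/14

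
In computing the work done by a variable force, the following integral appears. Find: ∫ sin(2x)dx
Using substitution u=2x: ∫ sin(u) du/2=-cos(u)/2+C

Answer: (-1/2)cos(2x)+C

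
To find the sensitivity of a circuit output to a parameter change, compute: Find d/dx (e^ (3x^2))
Chain rule: d/dx[e^u] = e^u · u' where u = 3x^2
u' = 6x

Answer: 6x·e^(3x^2)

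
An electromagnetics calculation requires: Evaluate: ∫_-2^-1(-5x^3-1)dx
Step 1: Find antiderivative F(x)=(-5/4)x^4 - x
Step 2: F(-1) - F(-2)=-1/4 - (-18)=71/4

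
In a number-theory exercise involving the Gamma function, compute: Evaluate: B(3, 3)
B(x,y)=Γ(x)Γ(y)/Γ(x+y)=(x-1)!(y-1)!/(x+y-1)!
B(3,3)=2!·2!/5!=1/30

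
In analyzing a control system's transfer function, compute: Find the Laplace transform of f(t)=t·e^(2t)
L{t·e^(at)}=1/(s-a)²
L{t·e^(2t)}=1/(s-2)²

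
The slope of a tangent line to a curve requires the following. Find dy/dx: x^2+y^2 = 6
Differentiate: 2x+2y·(dy/dx)=0
dy/dx=-2x/(2y)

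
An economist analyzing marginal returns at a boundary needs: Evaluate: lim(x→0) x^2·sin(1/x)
Squeeze theorem: -|x^2| ≤ x^2·sin(1/x) ≤ |x^2|
Since x^2 → 0 as x → 0, by squeeze theorem the limit is 0

Answer: 0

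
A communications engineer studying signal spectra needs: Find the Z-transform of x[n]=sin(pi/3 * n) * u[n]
Z{sin(w0*n)*u[n]}=z*sin(w0)/(z^2-2z*cos(w0)+1)
With w0=pi/3: X(z)=z*sin(pi/3)/(z^2-2z*cos(pi/3)+1)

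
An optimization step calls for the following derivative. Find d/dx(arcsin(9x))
d/dx[arcsin(u)] = u'/√(1-u²), u = 9x, u' = 9

Answer: 9/√(1 - 81x²)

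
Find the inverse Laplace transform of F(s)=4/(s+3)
L^(-1){4/(s-a)}=c·e^(at)
Here a=-3, c=4

Answer: 4e^(-3t)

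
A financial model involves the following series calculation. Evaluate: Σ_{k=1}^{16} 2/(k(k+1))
Partial fractions: 2/(k(k+1)) = 2/k - 2/(k+1)
Telescoping sum: 2(1-1/17) = 2·16/17

Answer: 32/17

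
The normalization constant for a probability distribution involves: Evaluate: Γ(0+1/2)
Γ(1/2) = √π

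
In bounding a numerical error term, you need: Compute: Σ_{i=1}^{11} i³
Using formula: Σ i^3=[n(n+1)/2]²=[11·12/2]²=4356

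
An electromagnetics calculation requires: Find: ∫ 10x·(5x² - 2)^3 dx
Let u = 5x² - 2, du = 10x dx
∫ u^3 du = u^4/4+C

Answer: (5x² - 2)^4/4+C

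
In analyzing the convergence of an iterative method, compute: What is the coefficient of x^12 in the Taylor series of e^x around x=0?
Taylor series of e^x=Σ x^n/n!
Coefficient of x^12=1/12!=1/479001600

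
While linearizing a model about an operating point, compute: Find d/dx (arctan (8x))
d/dx[arctan(u)] = u'/(1+u²), u = 8x, u' = 8

Answer: 8/(1+64x²)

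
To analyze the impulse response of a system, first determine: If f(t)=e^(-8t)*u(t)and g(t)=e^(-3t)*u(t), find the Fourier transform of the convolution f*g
By the convolution theorem: F{f*g} = F(omega)*G(omega)
F(omega) = 1/(8 + j*omega), G(omega) = 1/(3 + j*omega)
F{f*g} = 1/((8 + j*omega)(3 + j*omega))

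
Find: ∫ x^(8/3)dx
Power rule: ∫ x^(8/3) dx = x^(11/3)/(11/3)+C

Answer: (3/11)·x^(11/3)+C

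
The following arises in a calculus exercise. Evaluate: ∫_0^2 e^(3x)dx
Antiderivative: (1/3)e^(3x)
Evaluate: (1/3)(e^6 - 1)

Answer: (e^6 - 1)/3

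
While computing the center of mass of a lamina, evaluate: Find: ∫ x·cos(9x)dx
By parts: u=x, dv=cos(9x) dx
du=dx, v=sin(9x)/9
=x·sin(9x)/9+cos(9x)/9²+C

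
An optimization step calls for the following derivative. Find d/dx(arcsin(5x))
d/dx[arcsin(u)] = u'/√(1-u²), u = 5x, u' = 5

Answer: 5/√(1 - 25x²)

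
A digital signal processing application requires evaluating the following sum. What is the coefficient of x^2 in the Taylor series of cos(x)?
cos(x) = Σ (-1)^k x^(2k)/(2k)!
For x^2: (-1)^1/2! = -1/2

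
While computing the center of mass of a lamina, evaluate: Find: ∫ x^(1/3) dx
Power rule: ∫ x^(1/3) dx = x^(4/3)/(4/3) + C

Answer: (3/4)·x^(4/3) + C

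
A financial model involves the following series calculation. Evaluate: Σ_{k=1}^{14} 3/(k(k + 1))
Partial fractions: 3/(k(k + 1))=3/k - 3/(k + 1)
Telescoping sum: 3(1 - 1/15)=3·14/15

Answer: 14/5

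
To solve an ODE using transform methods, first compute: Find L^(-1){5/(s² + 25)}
L^(-1){w/(s² + w²)}=sin(wt)
Here w=5

Answer: sin(5t)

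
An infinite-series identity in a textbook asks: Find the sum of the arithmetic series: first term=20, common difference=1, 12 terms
Last term: a_n=20+(12-1)·1=31
Sum=n(a_1+a_n)/2=12(20+31)/2=306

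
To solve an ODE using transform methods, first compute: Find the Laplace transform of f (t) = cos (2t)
L{cos(wt)} = s/(s² + w²)
L{cos(2t)} = s/(s² + 4)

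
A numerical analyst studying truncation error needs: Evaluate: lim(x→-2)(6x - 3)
Polynomial is continuous, so substitute x=-2:
6·(-2)-3=-15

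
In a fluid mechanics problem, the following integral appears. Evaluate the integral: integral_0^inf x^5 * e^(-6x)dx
This is a Gamma integral. Substitute u = 6x (du = 6 dx):
integral_0^inf x^5 * e^(-6x) dx = (1/6^6) integral_0^inf u^5 * e^(-u) du
= Gamma(6)/6^6 = 5!/6^6 = 120/46656

Answer: 5/1944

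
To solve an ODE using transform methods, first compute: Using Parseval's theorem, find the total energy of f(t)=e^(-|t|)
Parseval's theorem: E=integral |f(t)|^2 dt=(1/2pi) integral |F(omega)|^2 domega
E=integral_{-inf}^{inf} e^(-2|t|) dt=2 * integral_0^inf e^(-2t) dt=2/(2 * 1)=1/1

Answer: 1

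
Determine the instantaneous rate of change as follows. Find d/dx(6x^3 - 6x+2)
Power rule: d/dx(ax^n)=n·a·x^(n-1)
Term by term: 18·x^2-6

Answer: 18x^2-6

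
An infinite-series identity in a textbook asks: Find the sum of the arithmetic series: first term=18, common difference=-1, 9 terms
Last term: a_n=18 + (9 - 1)·-1=10
Sum=n(a_1 + a_n)/2=9(18 + 10)/2=126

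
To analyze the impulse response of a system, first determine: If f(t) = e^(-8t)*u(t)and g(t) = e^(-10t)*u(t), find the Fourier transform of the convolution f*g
By the convolution theorem: F{f * g}=F(omega) * G(omega)
F(omega)=1/(8+j * omega), G(omega)=1/(10+j * omega)
F{f * g}=1/((8+j * omega)(10+j * omega))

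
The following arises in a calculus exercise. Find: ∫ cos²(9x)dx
Using identity cos²(u) = (1+cos(2u))/2:
∫ (1+cos(18x))/2 dx = x/2+sin(18x)/36+C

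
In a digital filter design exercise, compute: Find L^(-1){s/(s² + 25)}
L^(-1){s/(s²+w²)} = cos(wt)
Here w = 5

Answer: cos(5t)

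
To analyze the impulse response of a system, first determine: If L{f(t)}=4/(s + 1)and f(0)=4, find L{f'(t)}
L{f'(t)}=s·F(s) - f(0)=4s/(s + 1) - 4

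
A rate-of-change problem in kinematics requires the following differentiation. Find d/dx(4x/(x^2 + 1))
Quotient rule: (f/g)'=(f'g - fg')/g²
f=4x, f'=4
g=x^2+1, g'=2x

Answer: (4·(x^2+1)-8x^2)/(x^2+1)²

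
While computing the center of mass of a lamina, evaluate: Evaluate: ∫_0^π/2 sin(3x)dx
Antiderivative: -cos(3x)/3
Evaluate at bounds: [-cos(3·π/2)/3] - [-cos(3·0)/3]
= (-(0)+(1))/3 = 1/3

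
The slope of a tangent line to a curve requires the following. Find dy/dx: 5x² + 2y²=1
Differentiate: 10x+4y·(dy/dx) = 0
dy/dx = -10x/(4y) = -(5/2)·(x/y)

Answer: dy/dx = -(5/2)·(x/y)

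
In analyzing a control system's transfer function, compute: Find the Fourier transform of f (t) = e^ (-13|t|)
Using the standard pair: F{e^(-a|t|)} = 2a/(a^2+omega^2)
With a = 13: F(omega) = 26/(169+omega^2)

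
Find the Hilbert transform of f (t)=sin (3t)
The Hilbert transform shifts each frequency component by -pi/2.
H{sin(wt)} = -cos(wt)
With w = 3: H{sin(3t)} = -cos(3t)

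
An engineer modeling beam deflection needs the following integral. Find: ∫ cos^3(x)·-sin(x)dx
Let u = cos(x), du = -sin(x) dx
∫ u^3 du = u^4/4 + C

Answer: cos^4(x)/4 + C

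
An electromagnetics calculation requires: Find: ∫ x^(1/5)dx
Power rule: ∫ x^(1/5) dx=x^(6/5)/(6/5)+C

Answer: (5/6)·x^(6/5)+C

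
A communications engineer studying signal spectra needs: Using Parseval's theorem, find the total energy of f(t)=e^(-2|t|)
Parseval's theorem: E = integral |f(t)|^2 dt = (1/2pi) integral |F(omega)|^2 domega
E = integral_{-inf}^{inf} e^(-4|t|) dt = 2*integral_0^inf e^(-4t) dt = 2/(2*2) = 1/2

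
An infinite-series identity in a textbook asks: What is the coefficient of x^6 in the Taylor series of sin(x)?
sin(x) has only odd powers. Coefficient of x^6=0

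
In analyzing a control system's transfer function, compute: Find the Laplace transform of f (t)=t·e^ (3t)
L{t·e^(at)}=1/(s-a)²
L{t·e^(3t)}=1/(s-3)²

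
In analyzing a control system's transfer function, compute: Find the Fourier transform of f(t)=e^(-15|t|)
Using the standard pair: F{e^(-a|t|)}=2a/(a^2+omega^2)
With a=15: F(omega)=30/(225+omega^2)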